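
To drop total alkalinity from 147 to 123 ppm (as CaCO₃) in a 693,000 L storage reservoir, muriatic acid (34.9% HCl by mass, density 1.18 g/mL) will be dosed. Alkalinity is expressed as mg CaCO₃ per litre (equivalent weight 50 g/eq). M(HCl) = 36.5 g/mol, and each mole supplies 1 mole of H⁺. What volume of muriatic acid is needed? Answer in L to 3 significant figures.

29.5 L

Alkalinity to neutralize: (147 − 123) = 24 mg/L as CaCO₃ × 693,000 L = 16,630 g as CaCO₃.
Equivalents of H⁺ required: 16,630 ÷ 50 g/eq = 332.6 eq = 332.6 mol HCl.
Mass of HCl: 332.6 × 36.5 = 12,140 g.
Mass of 34.9% solution: 12,140 / 0.349 = 34,790 g.
Volume: 34,790 g ÷ 1.18 g/mL = 29,480 mL.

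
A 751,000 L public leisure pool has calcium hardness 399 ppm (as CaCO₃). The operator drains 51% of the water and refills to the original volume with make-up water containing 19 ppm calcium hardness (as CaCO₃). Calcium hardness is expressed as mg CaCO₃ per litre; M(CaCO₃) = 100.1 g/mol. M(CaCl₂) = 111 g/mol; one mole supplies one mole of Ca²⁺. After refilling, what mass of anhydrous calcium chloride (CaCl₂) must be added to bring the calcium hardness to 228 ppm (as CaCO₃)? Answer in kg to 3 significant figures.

19.0 kg

After draining 51% and refilling: 399 × 0.49 + 19 × 0.51 = 205.2 ppm.
Deficit to target: 228 − 205.2 = 22.8 mg/L.
As CaCO₃: 22.8 mg/L × 751,000 L = 17,120 g; ÷ 100.1 = 171.1 mol Ca²⁺.
Mass: 171.1 × 111 = 18,990 g.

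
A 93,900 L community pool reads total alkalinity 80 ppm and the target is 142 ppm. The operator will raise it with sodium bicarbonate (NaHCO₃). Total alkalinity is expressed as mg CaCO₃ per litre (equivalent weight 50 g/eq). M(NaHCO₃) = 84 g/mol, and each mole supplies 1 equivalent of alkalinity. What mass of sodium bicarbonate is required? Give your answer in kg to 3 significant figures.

Alkalinity to add: (142 − 80) = 62 mg/L as CaCO₃ × 93,900 L = 5822 g as CaCO₃.
Equivalents: 5822 g ÷ 50 g/eq = 116.4 eq.
NaHCO₃ supplies 1 eq per mole → 116.4 mol.
Mass: 116.4 mol × 84 g/mol = 9781 g.

9.78 kg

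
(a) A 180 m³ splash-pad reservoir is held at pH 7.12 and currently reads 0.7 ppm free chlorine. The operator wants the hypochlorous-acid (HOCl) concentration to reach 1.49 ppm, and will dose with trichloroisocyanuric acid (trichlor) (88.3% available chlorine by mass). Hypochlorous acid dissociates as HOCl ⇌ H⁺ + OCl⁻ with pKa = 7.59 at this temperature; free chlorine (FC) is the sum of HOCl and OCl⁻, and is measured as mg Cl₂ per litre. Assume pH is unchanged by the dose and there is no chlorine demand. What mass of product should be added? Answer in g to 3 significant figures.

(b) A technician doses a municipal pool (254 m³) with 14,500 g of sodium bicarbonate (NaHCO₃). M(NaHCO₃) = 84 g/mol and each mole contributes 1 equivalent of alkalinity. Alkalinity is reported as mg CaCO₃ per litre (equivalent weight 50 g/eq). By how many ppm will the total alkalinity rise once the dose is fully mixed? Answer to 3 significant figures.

(a) Volume: 180 m³ = 180,000 L.
(a) [OCl⁻]/[HOCl] = 10^(pH − pKa) = 10^(7.12 − 7.59) = 0.3388; fraction as HOCl = 1/(1 + 0.3388) = 0.7469.
(a) Free chlorine required for 1.49 ppm HOCl: 1.49 / 0.7469 = 1.995 ppm.
(a) FC to add: 1.995 − 0.7 = 1.295 mg/L as Cl₂.
(a) Cl₂ equivalent: 1.295 mg/L × 180,000 L = 233.1 g.
(a) Product at 88.3% available Cl: 233.1 / 0.883 = 264 g.

(b) Volume: 254 m³ = 254,000 L.
(b) Moles of NaHCO₃: 14,500 g ÷ 84 g/mol = 172.6 mol → 172.6 eq of alkalinity.
(b) As CaCO₃: 172.6 eq × 50 g/eq = 8631 g.
(b) Rise: 8631 g / 254,000 L × 1000 = 33.98 mg/L.

(a) 264 g; (b) 34.0 ppm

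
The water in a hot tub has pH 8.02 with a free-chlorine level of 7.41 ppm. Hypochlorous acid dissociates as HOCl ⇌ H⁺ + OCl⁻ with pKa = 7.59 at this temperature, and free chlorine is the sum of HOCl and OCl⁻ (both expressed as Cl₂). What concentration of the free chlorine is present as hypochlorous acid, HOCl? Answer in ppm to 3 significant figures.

2.01 ppm

[OCl⁻]/[HOCl] = 10^(pH − pKa) = 10^(8.02 − 7.59) = 10^0.43 = 2.692.
Fraction as HOCl = 1 / (1 + 2.692) = 0.2709.
HOCl = 0.2709 × 7.41 ppm = 2.007 ppm.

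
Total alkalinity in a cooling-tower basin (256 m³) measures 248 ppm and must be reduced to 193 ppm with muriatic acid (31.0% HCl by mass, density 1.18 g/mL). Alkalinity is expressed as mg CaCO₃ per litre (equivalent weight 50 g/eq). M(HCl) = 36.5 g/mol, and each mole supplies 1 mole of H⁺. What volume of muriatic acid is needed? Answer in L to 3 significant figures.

Volume: 256 m³ = 256,000 L.
Alkalinity to neutralize: (248 − 193) = 55 mg/L as CaCO₃ × 256,000 L = 14,080 g as CaCO₃.
Equivalents of H⁺ required: 14,080 ÷ 50 g/eq = 281.6 eq = 281.6 mol HCl.
Mass of HCl: 281.6 × 36.5 = 10,280 g.
Mass of 31.0% solution: 10,280 / 0.31 = 33,160 g.
Volume: 33,160 g ÷ 1.18 g/mL = 28,100 mL.

28.1 L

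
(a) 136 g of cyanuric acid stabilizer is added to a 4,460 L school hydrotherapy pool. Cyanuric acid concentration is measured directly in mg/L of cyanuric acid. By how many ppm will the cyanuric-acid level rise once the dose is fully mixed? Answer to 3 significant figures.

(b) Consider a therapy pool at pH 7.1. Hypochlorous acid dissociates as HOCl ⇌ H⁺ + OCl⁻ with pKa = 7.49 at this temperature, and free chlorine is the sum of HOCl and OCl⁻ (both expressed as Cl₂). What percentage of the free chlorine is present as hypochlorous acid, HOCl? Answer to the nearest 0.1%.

(a) 30.5 ppm; (b) 71.1%

(a) Rise: 136 g / 4,460 L × 1000 = 30.49 mg/L.

(b) [OCl⁻]/[HOCl] = 10^(pH − pKa) = 10^(7.1 − 7.49) = 10^-0.39 = 0.4074.
(b) Fraction as HOCl = 1 / (1 + 0.4074) = 0.7105.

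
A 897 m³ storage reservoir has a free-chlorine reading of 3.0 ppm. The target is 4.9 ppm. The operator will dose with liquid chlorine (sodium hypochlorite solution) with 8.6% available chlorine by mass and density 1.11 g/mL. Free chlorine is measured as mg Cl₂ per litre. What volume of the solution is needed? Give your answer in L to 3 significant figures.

Volume: 897 m³ = 897,000 L.
Chlorine deficit: 4.9 − 3.0 = 1.9 ppm = 1.9 mg/L as Cl₂.
Cl₂ equivalent needed: 1.9 mg/L × 897,000 L = 1,704,000 mg = 1704 g.
Product at 8.6% available chlorine: 1704 / 0.086 = 19,820 g.
Volume at density 1.11 g/mL: 19,820 g ÷ 1.11 g/mL = 17,850 mL.

17.9 L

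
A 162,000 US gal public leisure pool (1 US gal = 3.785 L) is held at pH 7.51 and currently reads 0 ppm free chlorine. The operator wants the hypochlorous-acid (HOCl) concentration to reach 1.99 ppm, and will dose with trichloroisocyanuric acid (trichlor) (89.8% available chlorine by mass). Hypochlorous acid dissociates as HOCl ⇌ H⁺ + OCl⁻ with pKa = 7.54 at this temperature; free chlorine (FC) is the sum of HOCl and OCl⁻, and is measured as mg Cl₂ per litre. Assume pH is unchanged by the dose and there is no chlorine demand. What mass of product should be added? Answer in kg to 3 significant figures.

2.63 kg

Volume: 162,000 US gal × 3.785 L/gal = 613,170 L.
[OCl⁻]/[HOCl] = 10^(pH − pKa) = 10^(7.51 − 7.54) = 0.9333; fraction as HOCl = 1/(1 + 0.9333) = 0.5173.
Free chlorine required for 1.99 ppm HOCl: 1.99 / 0.5173 = 3.847 ppm.
FC to add: 3.847 − 0 = 3.847 mg/L as Cl₂.
Cl₂ equivalent: 3.847 mg/L × 613,170 L = 2359 g.
Product at 89.8% available Cl: 2359 / 0.898 = 2627 g.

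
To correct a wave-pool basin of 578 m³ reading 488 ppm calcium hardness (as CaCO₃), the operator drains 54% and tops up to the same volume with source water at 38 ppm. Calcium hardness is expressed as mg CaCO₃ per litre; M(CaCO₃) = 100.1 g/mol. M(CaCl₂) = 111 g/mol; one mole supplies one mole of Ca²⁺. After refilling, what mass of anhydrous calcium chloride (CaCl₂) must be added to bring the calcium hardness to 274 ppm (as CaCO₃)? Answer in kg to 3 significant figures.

18.6 kg

Volume: 578 m³ = 578,000 L.
After draining 54% and refilling: 488 × 0.46 + 38 × 0.54 = 245 ppm.
Deficit to target: 274 − 245 = 29 mg/L.
As CaCO₃: 29 mg/L × 578,000 L = 16,760 g; ÷ 100.1 = 167.5 mol Ca²⁺.
Mass: 167.5 × 111 = 18,590 g.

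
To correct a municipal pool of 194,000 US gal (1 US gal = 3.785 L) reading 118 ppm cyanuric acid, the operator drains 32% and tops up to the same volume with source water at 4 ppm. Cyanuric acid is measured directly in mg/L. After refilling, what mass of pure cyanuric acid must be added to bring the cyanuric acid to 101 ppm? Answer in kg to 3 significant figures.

14.3 kg

Volume: 194,000 US gal × 3.785 L/gal = 734,290 L.
After draining 32% and refilling: 118 × 0.68 + 4 × 0.32 = 81.52 ppm.
Deficit to target: 101 − 81.52 = 19.48 mg/L.
Mass: 19.48 mg/L × 734,290 L = 14,300 g cyanuric acid.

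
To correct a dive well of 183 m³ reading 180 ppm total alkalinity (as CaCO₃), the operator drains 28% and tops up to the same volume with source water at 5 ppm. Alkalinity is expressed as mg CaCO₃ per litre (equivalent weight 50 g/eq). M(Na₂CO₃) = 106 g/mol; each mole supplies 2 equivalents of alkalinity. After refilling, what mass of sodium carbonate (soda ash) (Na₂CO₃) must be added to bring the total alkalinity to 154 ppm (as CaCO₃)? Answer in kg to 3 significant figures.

4.46 kg

Volume: 183 m³ = 183,000 L.
After draining 28% and refilling: 180 × 0.72 + 5 × 0.28 = 131 ppm.
Deficit to target: 154 − 131 = 23 mg/L.
As CaCO₃: 23 mg/L × 183,000 L = 4209 g; ÷ 50 g/eq ÷ 2 = 42.09 mol Na₂CO₃.
Mass: 42.09 × 106 = 4462 g.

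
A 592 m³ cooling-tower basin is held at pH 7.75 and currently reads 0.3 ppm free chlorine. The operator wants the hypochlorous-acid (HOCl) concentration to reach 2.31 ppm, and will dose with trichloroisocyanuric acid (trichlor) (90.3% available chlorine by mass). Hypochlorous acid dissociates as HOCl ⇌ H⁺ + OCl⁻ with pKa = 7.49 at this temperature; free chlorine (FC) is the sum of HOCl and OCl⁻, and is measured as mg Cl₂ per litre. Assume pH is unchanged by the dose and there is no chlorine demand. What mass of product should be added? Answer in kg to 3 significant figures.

Volume: 592 m³ = 592,000 L.
[OCl⁻]/[HOCl] = 10^(pH − pKa) = 10^(7.75 − 7.49) = 1.82; fraction as HOCl = 1/(1 + 1.82) = 0.3546.
Free chlorine required for 2.31 ppm HOCl: 2.31 / 0.3546 = 6.514 ppm.
FC to add: 6.514 − 0.3 = 6.214 mg/L as Cl₂.
Cl₂ equivalent: 6.214 mg/L × 592,000 L = 3678 g.
Product at 90.3% available Cl: 3678 / 0.903 = 4074 g.

4.07 kg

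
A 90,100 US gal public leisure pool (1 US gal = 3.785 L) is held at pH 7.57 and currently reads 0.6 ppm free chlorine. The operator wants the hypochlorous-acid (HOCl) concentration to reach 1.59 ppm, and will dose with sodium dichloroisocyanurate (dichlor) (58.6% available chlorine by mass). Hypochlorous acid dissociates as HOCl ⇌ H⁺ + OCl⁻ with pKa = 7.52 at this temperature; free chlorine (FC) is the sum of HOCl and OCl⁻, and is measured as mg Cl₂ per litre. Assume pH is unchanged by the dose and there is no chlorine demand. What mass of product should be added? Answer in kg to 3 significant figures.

Volume: 90,100 US gal × 3.785 L/gal = 341,028 L.
[OCl⁻]/[HOCl] = 10^(pH − pKa) = 10^(7.57 − 7.52) = 1.122; fraction as HOCl = 1/(1 + 1.122) = 0.4712.
Free chlorine required for 1.59 ppm HOCl: 1.59 / 0.4712 = 3.374 ppm.
FC to add: 3.374 − 0.6 = 2.774 mg/L as Cl₂.
Cl₂ equivalent: 2.774 mg/L × 341,028 L = 946 g.
Product at 58.6% available Cl: 946 / 0.586 = 1614 g.

1.61 kg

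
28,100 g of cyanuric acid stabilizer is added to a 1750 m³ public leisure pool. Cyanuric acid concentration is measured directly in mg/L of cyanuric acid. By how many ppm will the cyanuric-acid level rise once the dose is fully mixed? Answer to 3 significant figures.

Volume: 1750 m³ = 1,750,000 L.
Rise: 28,100 g / 1,750,000 L × 1000 = 16.06 mg/L.

16.1 ppm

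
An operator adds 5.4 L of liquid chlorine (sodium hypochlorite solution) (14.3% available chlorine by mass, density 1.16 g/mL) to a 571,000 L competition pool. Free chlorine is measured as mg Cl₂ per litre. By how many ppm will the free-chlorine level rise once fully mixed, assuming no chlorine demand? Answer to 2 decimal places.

1.57 ppm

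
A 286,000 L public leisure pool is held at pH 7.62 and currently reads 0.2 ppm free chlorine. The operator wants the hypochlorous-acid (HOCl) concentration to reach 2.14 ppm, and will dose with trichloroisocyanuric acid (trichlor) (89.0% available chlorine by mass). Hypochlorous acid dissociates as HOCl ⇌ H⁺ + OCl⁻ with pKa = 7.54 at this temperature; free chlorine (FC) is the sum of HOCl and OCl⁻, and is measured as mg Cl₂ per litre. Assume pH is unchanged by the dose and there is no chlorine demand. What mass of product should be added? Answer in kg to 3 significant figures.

[OCl⁻]/[HOCl] = 10^(pH − pKa) = 10^(7.62 − 7.54) = 1.202; fraction as HOCl = 1/(1 + 1.202) = 0.4541.
Free chlorine required for 2.14 ppm HOCl: 2.14 / 0.4541 = 4.713 ppm.
FC to add: 4.713 − 0.2 = 4.513 mg/L as Cl₂.
Cl₂ equivalent: 4.513 mg/L × 286,000 L = 1291 g.
Product at 89.0% available Cl: 1291 / 0.89 = 1450 g.

1.45 kg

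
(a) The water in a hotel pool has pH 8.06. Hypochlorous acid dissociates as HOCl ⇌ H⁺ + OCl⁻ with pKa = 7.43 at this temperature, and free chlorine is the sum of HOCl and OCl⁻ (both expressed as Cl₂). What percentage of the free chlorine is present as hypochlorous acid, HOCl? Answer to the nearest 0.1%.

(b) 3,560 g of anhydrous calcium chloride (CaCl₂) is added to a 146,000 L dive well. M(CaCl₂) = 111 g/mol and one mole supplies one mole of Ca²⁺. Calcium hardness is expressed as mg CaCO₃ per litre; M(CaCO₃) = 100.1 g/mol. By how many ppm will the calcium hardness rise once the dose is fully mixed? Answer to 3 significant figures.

(a) [OCl⁻]/[HOCl] = 10^(pH − pKa) = 10^(8.06 − 7.43) = 10^0.63 = 4.266.
(a) Fraction as HOCl = 1 / (1 + 4.266) = 0.1899.

(b) Moles of Ca²⁺: 3,560 g ÷ 111 g/mol = 32.07 mol.
(b) As CaCO₃: 32.07 mol × 100.1 g/mol = 3210 g.
(b) Rise: 3210 g / 146,000 L × 1000 = 21.99 mg/L.

(a) 19.0%; (b) 22.0 ppm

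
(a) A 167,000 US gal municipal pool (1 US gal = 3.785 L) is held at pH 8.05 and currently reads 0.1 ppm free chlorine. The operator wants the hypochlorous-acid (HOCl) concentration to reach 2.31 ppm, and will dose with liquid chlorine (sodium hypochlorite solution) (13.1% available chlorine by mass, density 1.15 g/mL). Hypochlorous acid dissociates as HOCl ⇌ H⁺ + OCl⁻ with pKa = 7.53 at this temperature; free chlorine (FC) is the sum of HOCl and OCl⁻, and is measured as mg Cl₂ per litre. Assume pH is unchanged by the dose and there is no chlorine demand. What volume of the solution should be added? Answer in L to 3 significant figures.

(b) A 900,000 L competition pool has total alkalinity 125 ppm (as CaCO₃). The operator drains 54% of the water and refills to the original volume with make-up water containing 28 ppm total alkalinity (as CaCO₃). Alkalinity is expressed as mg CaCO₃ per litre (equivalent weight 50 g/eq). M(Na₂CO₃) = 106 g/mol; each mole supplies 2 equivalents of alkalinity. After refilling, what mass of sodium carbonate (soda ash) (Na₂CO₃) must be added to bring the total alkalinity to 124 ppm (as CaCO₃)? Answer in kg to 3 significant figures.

(a) 41.4 L; (b) 49.0 kg

(a) Volume: 167,000 US gal × 3.785 L/gal = 632,095 L.
(a) [OCl⁻]/[HOCl] = 10^(pH − pKa) = 10^(8.05 − 7.53) = 3.311; fraction as HOCl = 1/(1 + 3.311) = 0.2319.
(a) Free chlorine required for 2.31 ppm HOCl: 2.31 / 0.2319 = 9.959 ppm.
(a) FC to add: 9.959 − 0.1 = 9.859 mg/L as Cl₂.
(a) Cl₂ equivalent: 9.859 mg/L × 632,095 L = 6232 g.
(a) Product at 13.1% available Cl: 6232 / 0.131 = 47,570 g.
(a) Volume: 47,570 g ÷ 1.15 g/mL = 41,370 mL.

(b) After draining 54% and refilling: 125 × 0.46 + 28 × 0.54 = 72.62 ppm.
(b) Deficit to target: 124 − 72.62 = 51.38 mg/L.
(b) As CaCO₃: 51.38 mg/L × 900,000 L = 46,240 g; ÷ 50 g/eq ÷ 2 = 462.4 mol Na₂CO₃.
(b) Mass: 462.4 × 106 = 49,020 g.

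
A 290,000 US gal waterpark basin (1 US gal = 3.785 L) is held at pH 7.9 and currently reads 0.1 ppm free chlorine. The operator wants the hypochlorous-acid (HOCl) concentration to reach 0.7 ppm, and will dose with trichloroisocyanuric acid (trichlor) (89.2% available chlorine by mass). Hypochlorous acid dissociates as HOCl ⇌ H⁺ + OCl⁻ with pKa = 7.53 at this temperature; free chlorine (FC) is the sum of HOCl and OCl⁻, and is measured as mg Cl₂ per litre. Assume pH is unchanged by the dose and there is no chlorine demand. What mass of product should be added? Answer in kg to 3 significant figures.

2.76 kg

Volume: 290,000 US gal × 3.785 L/gal = 1,097,650 L.
[OCl⁻]/[HOCl] = 10^(pH − pKa) = 10^(7.9 − 7.53) = 2.344; fraction as HOCl = 1/(1 + 2.344) = 0.299.
Free chlorine required for 0.7 ppm HOCl: 0.7 / 0.299 = 2.341 ppm.
FC to add: 2.341 − 0.1 = 2.241 mg/L as Cl₂.
Cl₂ equivalent: 2.241 mg/L × 1,097,650 L = 2460 g.
Product at 89.2% available Cl: 2460 / 0.892 = 2758 g.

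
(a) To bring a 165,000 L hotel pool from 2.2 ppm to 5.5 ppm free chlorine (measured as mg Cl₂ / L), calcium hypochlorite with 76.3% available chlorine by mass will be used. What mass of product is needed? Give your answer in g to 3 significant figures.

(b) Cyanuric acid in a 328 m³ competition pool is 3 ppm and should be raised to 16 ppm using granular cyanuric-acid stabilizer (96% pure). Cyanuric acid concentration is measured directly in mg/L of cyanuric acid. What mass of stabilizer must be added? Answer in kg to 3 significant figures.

(a) Chlorine deficit: 5.5 − 2.2 = 3.3 ppm = 3.3 mg/L as Cl₂.
(a) Cl₂ equivalent needed: 3.3 mg/L × 165,000 L = 544,500 mg = 544.5 g.
(a) Product at 76.3% available chlorine: 544.5 / 0.763 = 713.6 g.

(b) Volume: 328 m³ = 328,000 L.
(b) CYA to add: (16 − 3) = 13 mg/L × 328,000 L = 4264 g cyanuric acid.
(b) At 96% purity: 4264 / 0.96 = 4442 g product.

(a) 714 g; (b) 4.44 kg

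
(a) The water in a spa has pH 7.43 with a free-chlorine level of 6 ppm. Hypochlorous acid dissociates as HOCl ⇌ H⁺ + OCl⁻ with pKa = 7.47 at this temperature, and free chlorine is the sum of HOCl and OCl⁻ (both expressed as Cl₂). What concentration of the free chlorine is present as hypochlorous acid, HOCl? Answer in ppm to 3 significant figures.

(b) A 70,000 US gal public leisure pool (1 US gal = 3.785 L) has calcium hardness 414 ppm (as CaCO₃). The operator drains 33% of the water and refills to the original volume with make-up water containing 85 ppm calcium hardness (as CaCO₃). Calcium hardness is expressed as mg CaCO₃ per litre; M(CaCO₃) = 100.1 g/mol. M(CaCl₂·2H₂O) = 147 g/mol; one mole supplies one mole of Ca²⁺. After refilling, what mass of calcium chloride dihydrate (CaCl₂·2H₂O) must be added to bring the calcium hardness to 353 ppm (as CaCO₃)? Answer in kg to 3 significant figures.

(a) 3.14 ppm; (b) 18.5 kg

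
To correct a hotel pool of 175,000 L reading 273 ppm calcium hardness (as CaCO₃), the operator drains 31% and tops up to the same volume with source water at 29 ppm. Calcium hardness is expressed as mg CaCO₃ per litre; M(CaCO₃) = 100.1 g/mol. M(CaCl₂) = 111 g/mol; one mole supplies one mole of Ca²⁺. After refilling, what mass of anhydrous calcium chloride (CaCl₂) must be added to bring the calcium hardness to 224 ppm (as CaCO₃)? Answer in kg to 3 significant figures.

5.17 kg

After draining 31% and refilling: 273 × 0.69 + 29 × 0.31 = 197.36 ppm.
Deficit to target: 224 − 197.36 = 26.64 mg/L.
As CaCO₃: 26.64 mg/L × 175,000 L = 4662 g; ÷ 100.1 = 46.57 mol Ca²⁺.
Mass: 46.57 × 111 = 5170 g.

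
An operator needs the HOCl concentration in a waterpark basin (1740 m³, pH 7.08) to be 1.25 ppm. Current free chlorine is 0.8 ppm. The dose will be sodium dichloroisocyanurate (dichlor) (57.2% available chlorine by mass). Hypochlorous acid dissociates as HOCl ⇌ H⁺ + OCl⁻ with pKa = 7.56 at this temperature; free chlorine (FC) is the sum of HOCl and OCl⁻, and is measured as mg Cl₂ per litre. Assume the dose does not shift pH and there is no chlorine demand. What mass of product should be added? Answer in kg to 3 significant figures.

2.63 kg

Volume: 1740 m³ = 1,740,000 L.
[OCl⁻]/[HOCl] = 10^(pH − pKa) = 10^(7.08 − 7.56) = 0.3311; fraction as HOCl = 1/(1 + 0.3311) = 0.7512.
Free chlorine required for 1.25 ppm HOCl: 1.25 / 0.7512 = 1.664 ppm.
FC to add: 1.664 − 0.8 = 0.8639 mg/L as Cl₂.
Cl₂ equivalent: 0.8639 mg/L × 1,740,000 L = 1503 g.
Product at 57.2% available Cl: 1503 / 0.572 = 2628 g.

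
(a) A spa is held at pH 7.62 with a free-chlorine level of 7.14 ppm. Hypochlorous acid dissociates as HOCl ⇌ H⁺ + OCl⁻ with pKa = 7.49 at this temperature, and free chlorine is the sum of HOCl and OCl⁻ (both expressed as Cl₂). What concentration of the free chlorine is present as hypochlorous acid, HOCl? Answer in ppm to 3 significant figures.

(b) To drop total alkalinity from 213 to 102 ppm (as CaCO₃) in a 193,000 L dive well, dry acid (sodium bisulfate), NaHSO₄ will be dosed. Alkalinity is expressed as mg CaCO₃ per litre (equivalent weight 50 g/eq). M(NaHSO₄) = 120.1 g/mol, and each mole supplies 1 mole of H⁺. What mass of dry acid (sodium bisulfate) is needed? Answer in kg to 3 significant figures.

(a) [OCl⁻]/[HOCl] = 10^(pH − pKa) = 10^(7.62 − 7.49) = 10^0.13 = 1.349.
(a) Fraction as HOCl = 1 / (1 + 1.349) = 0.4257.
(a) HOCl = 0.4257 × 7.14 ppm = 3.04 ppm.

(b) Alkalinity to neutralize: (213 − 102) = 111 mg/L as CaCO₃ × 193,000 L = 21,420 g as CaCO₃.
(b) Equivalents of H⁺ required: 21,420 ÷ 50 g/eq = 428.5 eq = 428.5 mol NaHSO₄.
(b) Mass of NaHSO₄: 428.5 × 120.1 = 51,460 g.

(a) 3.04 ppm; (b) 51.5 kg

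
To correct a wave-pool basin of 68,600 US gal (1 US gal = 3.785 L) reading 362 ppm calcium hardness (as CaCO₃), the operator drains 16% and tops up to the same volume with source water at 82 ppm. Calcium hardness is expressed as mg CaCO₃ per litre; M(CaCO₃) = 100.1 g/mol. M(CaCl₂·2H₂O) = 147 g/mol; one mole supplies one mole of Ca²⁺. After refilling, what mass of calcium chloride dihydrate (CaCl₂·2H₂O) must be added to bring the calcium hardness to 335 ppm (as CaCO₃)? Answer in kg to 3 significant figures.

6.79 kg

Volume: 68,600 US gal × 3.785 L/gal = 259,651 L.
After draining 16% and refilling: 362 × 0.84 + 82 × 0.16 = 317.2 ppm.
Deficit to target: 335 − 317.2 = 17.8 mg/L.
As CaCO₃: 17.8 mg/L × 259,651 L = 4622 g; ÷ 100.1 = 46.17 mol Ca²⁺.
Mass: 46.17 × 147 = 6787 g.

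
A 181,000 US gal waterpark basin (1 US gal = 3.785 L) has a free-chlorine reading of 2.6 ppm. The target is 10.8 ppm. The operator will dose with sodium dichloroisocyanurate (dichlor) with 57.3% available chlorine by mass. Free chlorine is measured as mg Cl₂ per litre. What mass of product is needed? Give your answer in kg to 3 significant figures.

9.80 kg

Volume: 181,000 US gal × 3.785 L/gal = 685,085 L.
Chlorine deficit: 10.8 − 2.6 = 8.2 ppm = 8.2 mg/L as Cl₂.
Cl₂ equivalent needed: 8.2 mg/L × 685,085 L = 5,618,000 mg = 5618 g.
Product at 57.3% available chlorine: 5618 / 0.573 = 9804 g.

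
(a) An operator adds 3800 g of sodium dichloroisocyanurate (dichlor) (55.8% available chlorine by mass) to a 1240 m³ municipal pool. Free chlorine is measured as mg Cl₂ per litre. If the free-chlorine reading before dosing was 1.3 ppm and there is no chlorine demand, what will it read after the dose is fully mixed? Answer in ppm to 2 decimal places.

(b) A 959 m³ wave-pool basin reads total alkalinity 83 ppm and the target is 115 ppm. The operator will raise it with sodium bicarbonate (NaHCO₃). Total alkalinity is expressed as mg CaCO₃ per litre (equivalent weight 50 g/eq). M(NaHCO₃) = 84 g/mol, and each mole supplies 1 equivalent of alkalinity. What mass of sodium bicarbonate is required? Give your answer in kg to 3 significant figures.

(a) Volume: 1240 m³ = 1,240,000 L.
(a) Available chlorine delivered: 3800 g × 0.558 = 2120 g as Cl₂.
(a) Concentration rise: 2120 g / 1,240,000 L = 1.71 mg/L = 1.71 ppm.
(a) Final FC: 1.3 + 1.71 = 3.01 ppm.

(b) Volume: 959 m³ = 959,000 L.
(b) Alkalinity to add: (115 − 83) = 32 mg/L as CaCO₃ × 959,000 L = 30,690 g as CaCO₃.
(b) Equivalents: 30,690 g ÷ 50 g/eq = 613.8 eq.
(b) NaHCO₃ supplies 1 eq per mole → 613.8 mol.
(b) Mass: 613.8 mol × 84 g/mol = 51,560 g.

(a) 3.01 ppm; (b) 51.6 kg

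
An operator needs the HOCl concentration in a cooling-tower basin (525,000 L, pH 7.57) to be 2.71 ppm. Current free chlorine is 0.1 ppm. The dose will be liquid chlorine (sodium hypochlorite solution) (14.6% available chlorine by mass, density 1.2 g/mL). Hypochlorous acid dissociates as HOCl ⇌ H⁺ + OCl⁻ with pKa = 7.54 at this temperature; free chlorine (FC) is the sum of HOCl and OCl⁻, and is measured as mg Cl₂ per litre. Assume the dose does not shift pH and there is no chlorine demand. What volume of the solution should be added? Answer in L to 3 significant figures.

16.5 L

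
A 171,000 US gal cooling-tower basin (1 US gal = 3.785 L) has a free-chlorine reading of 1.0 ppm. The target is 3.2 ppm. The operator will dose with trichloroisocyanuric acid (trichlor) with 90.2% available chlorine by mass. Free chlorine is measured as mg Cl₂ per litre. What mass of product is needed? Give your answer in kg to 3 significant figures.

Volume: 171,000 US gal × 3.785 L/gal = 647,235 L.
Chlorine deficit: 3.2 − 1.0 = 2.2 ppm = 2.2 mg/L as Cl₂.
Cl₂ equivalent needed: 2.2 mg/L × 647,235 L = 1,424,000 mg = 1424 g.
Product at 90.2% available chlorine: 1424 / 0.902 = 1579 g.

1.58 kg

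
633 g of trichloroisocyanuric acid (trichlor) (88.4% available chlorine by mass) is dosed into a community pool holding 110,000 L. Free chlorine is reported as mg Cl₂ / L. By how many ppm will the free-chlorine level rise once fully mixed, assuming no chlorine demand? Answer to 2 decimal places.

5.09 ppm

Available chlorine delivered: 633 g × 0.884 = 559.6 g as Cl₂.
Concentration rise: 559.6 g / 110,000 L = 5.087 mg/L = 5.09 ppm.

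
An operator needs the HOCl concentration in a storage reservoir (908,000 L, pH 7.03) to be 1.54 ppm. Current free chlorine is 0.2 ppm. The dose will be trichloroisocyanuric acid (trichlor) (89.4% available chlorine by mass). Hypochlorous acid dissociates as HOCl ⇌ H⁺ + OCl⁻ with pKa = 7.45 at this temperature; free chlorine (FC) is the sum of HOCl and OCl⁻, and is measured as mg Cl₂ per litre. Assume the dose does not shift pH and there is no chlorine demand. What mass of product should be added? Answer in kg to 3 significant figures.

[OCl⁻]/[HOCl] = 10^(pH − pKa) = 10^(7.03 − 7.45) = 0.3802; fraction as HOCl = 1/(1 + 0.3802) = 0.7245.
Free chlorine required for 1.54 ppm HOCl: 1.54 / 0.7245 = 2.125 ppm.
FC to add: 2.125 − 0.2 = 1.925 mg/L as Cl₂.
Cl₂ equivalent: 1.925 mg/L × 908,000 L = 1748 g.
Product at 89.4% available Cl: 1748 / 0.894 = 1956 g.

1.96 kg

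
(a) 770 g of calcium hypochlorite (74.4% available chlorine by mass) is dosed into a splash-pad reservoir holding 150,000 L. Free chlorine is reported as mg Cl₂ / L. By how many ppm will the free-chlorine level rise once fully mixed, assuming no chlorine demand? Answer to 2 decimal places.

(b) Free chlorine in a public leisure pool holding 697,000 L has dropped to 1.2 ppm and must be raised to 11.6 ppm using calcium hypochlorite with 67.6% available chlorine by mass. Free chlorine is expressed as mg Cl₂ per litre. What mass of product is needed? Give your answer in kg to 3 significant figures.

(a) 3.82 ppm; (b) 10.7 kg

(a) Available chlorine delivered: 770 g × 0.744 = 572.9 g as Cl₂.
(a) Concentration rise: 572.9 g / 150,000 L = 3.819 mg/L = 3.82 ppm.

(b) Chlorine deficit: 11.6 − 1.2 = 10.4 ppm = 10.4 mg/L as Cl₂.
(b) Cl₂ equivalent needed: 10.4 mg/L × 697,000 L = 7,249,000 mg = 7249 g.
(b) Product at 67.6% available chlorine: 7249 / 0.676 = 10,720 g.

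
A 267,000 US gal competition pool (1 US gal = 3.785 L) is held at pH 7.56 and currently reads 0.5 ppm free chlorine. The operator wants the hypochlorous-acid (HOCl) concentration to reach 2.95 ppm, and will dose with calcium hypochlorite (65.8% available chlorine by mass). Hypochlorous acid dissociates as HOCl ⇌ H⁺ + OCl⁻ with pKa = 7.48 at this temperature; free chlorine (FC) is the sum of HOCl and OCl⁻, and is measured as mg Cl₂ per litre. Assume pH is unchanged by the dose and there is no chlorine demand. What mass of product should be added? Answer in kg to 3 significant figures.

Volume: 267,000 US gal × 3.785 L/gal = 1,010,595 L.
[OCl⁻]/[HOCl] = 10^(pH − pKa) = 10^(7.56 − 7.48) = 1.202; fraction as HOCl = 1/(1 + 1.202) = 0.4541.
Free chlorine required for 2.95 ppm HOCl: 2.95 / 0.4541 = 6.497 ppm.
FC to add: 6.497 − 0.5 = 5.997 mg/L as Cl₂.
Cl₂ equivalent: 5.997 mg/L × 1,010,595 L = 6060 g.
Product at 65.8% available Cl: 6060 / 0.658 = 9210 g.

9.21 kg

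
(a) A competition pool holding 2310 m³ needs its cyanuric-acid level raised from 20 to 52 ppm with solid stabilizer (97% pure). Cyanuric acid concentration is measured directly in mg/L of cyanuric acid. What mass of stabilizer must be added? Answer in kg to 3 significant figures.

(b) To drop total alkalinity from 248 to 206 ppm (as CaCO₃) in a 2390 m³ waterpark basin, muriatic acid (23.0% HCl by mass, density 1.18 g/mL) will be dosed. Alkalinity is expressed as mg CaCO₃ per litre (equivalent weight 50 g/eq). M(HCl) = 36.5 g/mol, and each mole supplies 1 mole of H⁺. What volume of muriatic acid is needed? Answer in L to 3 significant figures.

(a) 76.2 kg; (b) 270 L

(a) Volume: 2310 m³ = 2,310,000 L.
(a) CYA to add: (52 − 20) = 32 mg/L × 2,310,000 L = 73,920 g cyanuric acid.
(a) At 97% purity: 73,920 / 0.97 = 76,210 g product.

(b) Volume: 2390 m³ = 2,390,000 L.
(b) Alkalinity to neutralize: (248 − 206) = 42 mg/L as CaCO₃ × 2,390,000 L = 100,400 g as CaCO₃.
(b) Equivalents of H⁺ required: 100,400 ÷ 50 g/eq = 2008 eq = 2008 mol HCl.
(b) Mass of HCl: 2008 × 36.5 = 73,280 g.
(b) Mass of 23.0% solution: 73,280 / 0.23 = 318,600 g.
(b) Volume: 318,600 g ÷ 1.18 g/mL = 270,000 mL.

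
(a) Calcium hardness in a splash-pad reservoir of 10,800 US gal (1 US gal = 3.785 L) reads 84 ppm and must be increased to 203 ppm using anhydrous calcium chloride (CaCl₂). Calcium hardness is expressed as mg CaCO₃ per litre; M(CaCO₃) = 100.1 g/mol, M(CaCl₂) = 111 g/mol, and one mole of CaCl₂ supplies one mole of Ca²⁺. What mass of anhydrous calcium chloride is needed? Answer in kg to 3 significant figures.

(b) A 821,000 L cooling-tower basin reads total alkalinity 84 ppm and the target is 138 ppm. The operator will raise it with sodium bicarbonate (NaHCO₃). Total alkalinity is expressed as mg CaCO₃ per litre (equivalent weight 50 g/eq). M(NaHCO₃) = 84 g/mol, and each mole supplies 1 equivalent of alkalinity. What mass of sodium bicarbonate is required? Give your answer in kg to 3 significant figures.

(a) Volume: 10,800 US gal × 3.785 L/gal = 40,878 L.
(a) Hardness to add: (203 − 84) = 119 mg/L as CaCO₃ × 40,878 L = 4864 g as CaCO₃.
(a) Moles of Ca²⁺ (1 mol Ca²⁺ ≡ 1 mol CaCO₃): 4864 / 100.1 g/mol = 48.6 mol.
(a) Mass of CaCl₂: 48.6 × 111 = 5394 g.

(b) Alkalinity to add: (138 − 84) = 54 mg/L as CaCO₃ × 821,000 L = 44,330 g as CaCO₃.
(b) Equivalents: 44,330 g ÷ 50 g/eq = 886.7 eq.
(b) NaHCO₃ supplies 1 eq per mole → 886.7 mol.
(b) Mass: 886.7 mol × 84 g/mol = 74,480 g.

(a) 5.39 kg; (b) 74.5 kg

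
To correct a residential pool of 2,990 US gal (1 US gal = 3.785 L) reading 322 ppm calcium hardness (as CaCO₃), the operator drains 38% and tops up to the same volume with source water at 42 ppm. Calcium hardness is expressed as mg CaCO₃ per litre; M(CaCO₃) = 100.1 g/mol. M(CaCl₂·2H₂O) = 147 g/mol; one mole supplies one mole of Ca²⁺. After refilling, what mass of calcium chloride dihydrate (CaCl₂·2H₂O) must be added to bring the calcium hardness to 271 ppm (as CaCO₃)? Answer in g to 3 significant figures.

921 g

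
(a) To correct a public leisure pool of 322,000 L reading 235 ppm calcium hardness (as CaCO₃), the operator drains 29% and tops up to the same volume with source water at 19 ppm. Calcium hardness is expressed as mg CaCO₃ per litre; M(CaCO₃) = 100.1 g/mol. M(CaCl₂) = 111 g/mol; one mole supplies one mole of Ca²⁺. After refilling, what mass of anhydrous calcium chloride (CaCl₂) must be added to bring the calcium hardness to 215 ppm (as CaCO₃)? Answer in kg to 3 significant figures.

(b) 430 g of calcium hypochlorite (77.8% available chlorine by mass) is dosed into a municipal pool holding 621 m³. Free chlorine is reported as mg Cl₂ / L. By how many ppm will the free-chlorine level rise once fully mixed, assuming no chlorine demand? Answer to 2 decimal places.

(a) After draining 29% and refilling: 235 × 0.71 + 19 × 0.29 = 172.36 ppm.
(a) Deficit to target: 215 − 172.36 = 42.64 mg/L.
(a) As CaCO₃: 42.64 mg/L × 322,000 L = 13,730 g; ÷ 100.1 = 137.2 mol Ca²⁺.
(a) Mass: 137.2 × 111 = 15,230 g.

(b) Volume: 621 m³ = 621,000 L.
(b) Available chlorine delivered: 430 g × 0.778 = 334.5 g as Cl₂.
(b) Concentration rise: 334.5 g / 621,000 L = 0.5387 mg/L = 0.54 ppm.

(a) 15.2 kg; (b) 0.54 ppm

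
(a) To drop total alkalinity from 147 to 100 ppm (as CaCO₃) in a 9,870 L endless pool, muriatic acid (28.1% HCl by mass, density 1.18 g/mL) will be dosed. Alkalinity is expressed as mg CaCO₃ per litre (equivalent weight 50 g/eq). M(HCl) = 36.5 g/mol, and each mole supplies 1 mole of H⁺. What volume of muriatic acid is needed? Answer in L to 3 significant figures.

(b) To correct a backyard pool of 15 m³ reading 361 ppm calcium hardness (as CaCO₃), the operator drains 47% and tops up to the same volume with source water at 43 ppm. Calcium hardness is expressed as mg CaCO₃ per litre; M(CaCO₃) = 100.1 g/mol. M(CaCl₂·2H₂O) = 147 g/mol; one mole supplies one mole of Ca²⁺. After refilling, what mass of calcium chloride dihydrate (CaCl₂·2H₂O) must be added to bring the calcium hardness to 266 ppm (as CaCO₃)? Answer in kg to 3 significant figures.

(a) 1.02 L; (b) 1.20 kg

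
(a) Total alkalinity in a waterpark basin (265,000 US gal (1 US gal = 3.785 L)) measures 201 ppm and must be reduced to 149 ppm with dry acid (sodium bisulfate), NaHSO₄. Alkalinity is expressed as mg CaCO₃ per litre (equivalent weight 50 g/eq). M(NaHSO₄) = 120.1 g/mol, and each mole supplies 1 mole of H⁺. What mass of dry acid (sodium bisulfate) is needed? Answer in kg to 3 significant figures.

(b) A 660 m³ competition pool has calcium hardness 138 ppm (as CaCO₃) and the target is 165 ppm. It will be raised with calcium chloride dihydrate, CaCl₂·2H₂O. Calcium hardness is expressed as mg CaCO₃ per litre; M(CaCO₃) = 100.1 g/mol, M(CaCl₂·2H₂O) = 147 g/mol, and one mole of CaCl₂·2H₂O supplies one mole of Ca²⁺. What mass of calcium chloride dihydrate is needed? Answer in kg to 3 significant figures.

(a) 125 kg; (b) 26.2 kg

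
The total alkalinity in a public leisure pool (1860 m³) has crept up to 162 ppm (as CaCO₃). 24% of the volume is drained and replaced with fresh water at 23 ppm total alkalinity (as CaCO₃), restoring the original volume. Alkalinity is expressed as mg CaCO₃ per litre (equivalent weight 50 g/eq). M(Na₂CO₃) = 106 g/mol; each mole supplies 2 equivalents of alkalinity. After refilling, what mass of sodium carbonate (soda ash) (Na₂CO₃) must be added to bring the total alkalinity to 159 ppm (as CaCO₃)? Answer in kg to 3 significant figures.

59.9 kg

Volume: 1860 m³ = 1,860,000 L.
After draining 24% and refilling: 162 × 0.76 + 23 × 0.24 = 128.64 ppm.
Deficit to target: 159 − 128.64 = 30.36 mg/L.
As CaCO₃: 30.36 mg/L × 1,860,000 L = 56,470 g; ÷ 50 g/eq ÷ 2 = 564.7 mol Na₂CO₃.
Mass: 564.7 × 106 = 59,860 g.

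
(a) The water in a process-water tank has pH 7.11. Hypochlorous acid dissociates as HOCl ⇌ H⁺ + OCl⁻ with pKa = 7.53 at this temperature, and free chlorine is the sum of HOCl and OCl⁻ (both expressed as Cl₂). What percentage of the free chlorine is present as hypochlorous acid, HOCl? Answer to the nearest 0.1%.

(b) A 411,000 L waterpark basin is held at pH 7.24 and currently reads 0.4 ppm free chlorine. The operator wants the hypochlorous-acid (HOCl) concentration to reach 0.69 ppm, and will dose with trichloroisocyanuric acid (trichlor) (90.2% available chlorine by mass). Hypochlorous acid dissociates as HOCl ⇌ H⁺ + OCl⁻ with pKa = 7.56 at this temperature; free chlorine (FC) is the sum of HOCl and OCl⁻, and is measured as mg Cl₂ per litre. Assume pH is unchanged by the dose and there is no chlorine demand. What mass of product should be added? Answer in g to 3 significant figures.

(a) 72.5%; (b) 283 g

(a) [OCl⁻]/[HOCl] = 10^(pH − pKa) = 10^(7.11 − 7.53) = 10^-0.42 = 0.3802.
(a) Fraction as HOCl = 1 / (1 + 0.3802) = 0.7245.

(b) [OCl⁻]/[HOCl] = 10^(pH − pKa) = 10^(7.24 − 7.56) = 0.4786; fraction as HOCl = 1/(1 + 0.4786) = 0.6763.
(b) Free chlorine required for 0.69 ppm HOCl: 0.69 / 0.6763 = 1.02 ppm.
(b) FC to add: 1.02 − 0.4 = 0.6203 mg/L as Cl₂.
(b) Cl₂ equivalent: 0.6203 mg/L × 411,000 L = 254.9 g.
(b) Product at 90.2% available Cl: 254.9 / 0.902 = 282.6 g.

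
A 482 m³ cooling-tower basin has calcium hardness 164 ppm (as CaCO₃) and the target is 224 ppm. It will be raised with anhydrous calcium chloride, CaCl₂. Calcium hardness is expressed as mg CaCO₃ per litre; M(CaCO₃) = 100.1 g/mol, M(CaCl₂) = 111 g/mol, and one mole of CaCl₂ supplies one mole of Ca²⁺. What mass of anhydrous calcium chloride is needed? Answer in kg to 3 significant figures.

Volume: 482 m³ = 482,000 L.
Hardness to add: (224 − 164) = 60 mg/L as CaCO₃ × 482,000 L = 28,920 g as CaCO₃.
Moles of Ca²⁺ (1 mol Ca²⁺ ≡ 1 mol CaCO₃): 28,920 / 100.1 g/mol = 288.9 mol.
Mass of CaCl₂: 288.9 × 111 = 32,070 g.

32.1 kg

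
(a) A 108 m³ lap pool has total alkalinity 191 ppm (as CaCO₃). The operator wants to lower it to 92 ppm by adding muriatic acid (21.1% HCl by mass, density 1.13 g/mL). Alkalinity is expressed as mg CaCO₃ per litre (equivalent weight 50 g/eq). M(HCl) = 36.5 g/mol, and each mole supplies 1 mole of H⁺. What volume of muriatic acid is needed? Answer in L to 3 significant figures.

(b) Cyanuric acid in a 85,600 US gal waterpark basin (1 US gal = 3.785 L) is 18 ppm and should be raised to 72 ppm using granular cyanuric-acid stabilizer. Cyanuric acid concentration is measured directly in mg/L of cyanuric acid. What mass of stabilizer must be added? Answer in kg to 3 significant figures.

(a) 32.7 L; (b) 17.5 kg

(a) Volume: 108 m³ = 108,000 L.
(a) Alkalinity to neutralize: (191 − 92) = 99 mg/L as CaCO₃ × 108,000 L = 10,690 g as CaCO₃.
(a) Equivalents of H⁺ required: 10,690 ÷ 50 g/eq = 213.8 eq = 213.8 mol HCl.
(a) Mass of HCl: 213.8 × 36.5 = 7805 g.
(a) Mass of 21.1% solution: 7805 / 0.211 = 36,990 g.
(a) Volume: 36,990 g ÷ 1.13 g/mL = 32,740 mL.

(b) Volume: 85,600 US gal × 3.785 L/gal = 323,996 L.
(b) CYA to add: (72 − 18) = 54 mg/L × 323,996 L = 17,500 g cyanuric acid.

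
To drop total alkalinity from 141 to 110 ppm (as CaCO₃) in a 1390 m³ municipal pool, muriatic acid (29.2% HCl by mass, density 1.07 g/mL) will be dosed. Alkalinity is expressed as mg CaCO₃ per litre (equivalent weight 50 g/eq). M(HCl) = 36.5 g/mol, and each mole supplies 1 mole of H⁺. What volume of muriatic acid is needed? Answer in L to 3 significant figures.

Volume: 1390 m³ = 1,390,000 L.
Alkalinity to neutralize: (141 − 110) = 31 mg/L as CaCO₃ × 1,390,000 L = 43,090 g as CaCO₃.
Equivalents of H⁺ required: 43,090 ÷ 50 g/eq = 861.8 eq = 861.8 mol HCl.
Mass of HCl: 861.8 × 36.5 = 31,460 g.
Mass of 29.2% solution: 31,460 / 0.292 = 107,700 g.
Volume: 107,700 g ÷ 1.07 g/mL = 100,700 mL.

101 L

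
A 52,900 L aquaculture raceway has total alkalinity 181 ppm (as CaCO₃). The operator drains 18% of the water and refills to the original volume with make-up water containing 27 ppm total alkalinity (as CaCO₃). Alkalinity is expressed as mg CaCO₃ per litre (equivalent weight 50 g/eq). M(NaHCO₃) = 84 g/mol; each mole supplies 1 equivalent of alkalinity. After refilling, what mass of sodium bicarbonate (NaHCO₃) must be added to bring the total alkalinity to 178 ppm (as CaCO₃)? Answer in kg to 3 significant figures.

After draining 18% and refilling: 181 × 0.82 + 27 × 0.18 = 153.28 ppm.
Deficit to target: 178 − 153.28 = 24.72 mg/L.
As CaCO₃: 24.72 mg/L × 52,900 L = 1308 g; ÷ 50 g/eq ÷ 1 = 26.15 mol NaHCO₃.
Mass: 26.15 × 84 = 2197 g.

2.20 kg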